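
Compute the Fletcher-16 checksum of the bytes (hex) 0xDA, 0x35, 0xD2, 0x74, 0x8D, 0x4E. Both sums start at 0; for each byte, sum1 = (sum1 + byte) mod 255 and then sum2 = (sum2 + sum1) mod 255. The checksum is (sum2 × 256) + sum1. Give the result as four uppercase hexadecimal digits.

Running sums (mod 255):
  after byte 0 (0xDA): sum1=218, sum2=218
  after byte 1 (0x35): sum1=16, sum2=234
  after byte 2 (0xD2): sum1=226, sum2=205
  after byte 3 (0x74): sum1=87, sum2=37
  after byte 4 (0x8D): sum1=228, sum2=10
  after byte 5 (0x4E): sum1=51, sum2=61
Checksum = sum2·256 + sum1 = 61·256 + 51 = 15667 = 0x3D33.

3D33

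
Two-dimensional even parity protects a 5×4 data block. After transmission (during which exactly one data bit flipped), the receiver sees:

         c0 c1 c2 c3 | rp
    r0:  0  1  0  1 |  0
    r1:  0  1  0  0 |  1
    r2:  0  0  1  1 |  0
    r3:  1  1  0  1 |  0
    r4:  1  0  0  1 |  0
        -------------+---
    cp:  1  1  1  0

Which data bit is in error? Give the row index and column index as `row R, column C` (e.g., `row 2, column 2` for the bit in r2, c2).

row 3, column 0

Recompute each row's even parity and compare to rp:
  r0: data parity 0, sent rp 0 → ok
  r1: data parity 1, sent rp 1 → ok
  r2: data parity 0, sent rp 0 → ok
  r3: data parity 1, sent rp 0 → mismatch
  r4: data parity 0, sent rp 0 → ok
Recompute each column's even parity and compare to cp:
  c0: data parity 0, sent cp 1 → mismatch
  c1: data parity 1, sent cp 1 → ok
  c2: data parity 1, sent cp 1 → ok
  c3: data parity 0, sent cp 0 → ok
Exactly one row (r3) and one column (c0) fail → the flipped bit is at their intersection.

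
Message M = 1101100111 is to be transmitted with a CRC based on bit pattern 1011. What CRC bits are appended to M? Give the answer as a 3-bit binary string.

101

Append 3 zeros: 1101100111000. Divide by 1011 (XOR where the leading bit is 1):
  pos 0: 1101 XOR 1011 = 0110
  pos 1: 1101 XOR 1011 = 0110
  pos 2: 1100 XOR 1011 = 0111
  pos 3: 1110 XOR 1011 = 0101
  pos 4: 1011 XOR 1011 = 0000
  pos 8: 1100 XOR 1011 = 0111
  pos 9: 1110 XOR 1011 = 0101
Remainder (last 3 bits) = 101. This is the CRC / FCS.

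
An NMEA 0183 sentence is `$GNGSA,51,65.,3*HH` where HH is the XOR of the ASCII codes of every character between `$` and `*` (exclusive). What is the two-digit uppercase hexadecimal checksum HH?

XOR the ASCII codes of the payload characters:
  'G' = 0x47 → acc = 0x47
  'N' = 0x4E → acc = 0x09
  'G' = 0x47 → acc = 0x4E
  'S' = 0x53 → acc = 0x1D
  'A' = 0x41 → acc = 0x5C
  ',' = 0x2C → acc = 0x70
  '5' = 0x35 → acc = 0x45
  '1' = 0x31 → acc = 0x74
  ',' = 0x2C → acc = 0x58
  '6' = 0x36 → acc = 0x6E
  '5' = 0x35 → acc = 0x5B
  '.' = 0x2E → acc = 0x75
  ',' = 0x2C → acc = 0x59
  '3' = 0x33 → acc = 0x6A
Checksum = 0x6A.

6A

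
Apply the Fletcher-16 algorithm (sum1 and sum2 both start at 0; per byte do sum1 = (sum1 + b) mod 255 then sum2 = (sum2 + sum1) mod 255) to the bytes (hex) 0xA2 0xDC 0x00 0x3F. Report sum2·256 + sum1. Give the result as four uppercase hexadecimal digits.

Running sums (mod 255):
  after byte 0 (0xA2): sum1=162, sum2=162
  after byte 1 (0xDC): sum1=127, sum2=34
  after byte 2 (0x00): sum1=127, sum2=161
  after byte 3 (0x3F): sum1=190, sum2=96
Checksum = sum2·256 + sum1 = 96·256 + 190 = 24766 = 0x60BE.

60BE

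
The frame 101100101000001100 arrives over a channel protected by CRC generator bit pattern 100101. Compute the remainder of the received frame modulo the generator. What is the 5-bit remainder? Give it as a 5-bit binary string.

00000

Modulo-2 division of 101100101000001100 by 100101:
  pos 0: 101100 XOR 100101 = 001001
  pos 2: 100110 XOR 100101 = 000011
  pos 6: 111000 XOR 100101 = 011101
  pos 7: 111010 XOR 100101 = 011111
  pos 8: 111110 XOR 100101 = 011011
  pos 9: 110111 XOR 100101 = 010010
  pos 10: 100101 XOR 100101 = 000000
Remainder = 00000 (zero — the frame passes the CRC check).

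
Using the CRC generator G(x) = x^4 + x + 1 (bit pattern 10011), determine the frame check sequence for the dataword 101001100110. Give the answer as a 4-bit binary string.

1011

Append 4 zeros: 1010011001100000. Divide by 10011 (XOR where the leading bit is 1):
  pos 0: 10100 XOR 10011 = 00111
  pos 2: 11111 XOR 10011 = 01100
  pos 3: 11000 XOR 10011 = 01011
  pos 4: 10110 XOR 10011 = 00101
  pos 6: 10111 XOR 10011 = 00100
  pos 8: 10000 XOR 10011 = 00011
  pos 11: 11000 XOR 10011 = 01011
Remainder (last 4 bits) = 1011. This is the CRC / FCS.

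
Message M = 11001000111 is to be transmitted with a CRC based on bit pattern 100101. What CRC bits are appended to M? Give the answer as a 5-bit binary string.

11110

Append 5 zeros: 1100100011100000. Divide by 100101 (XOR where the leading bit is 1):
  pos 0: 110010 XOR 100101 = 010111
  pos 1: 101110 XOR 100101 = 001011
  pos 3: 101101 XOR 100101 = 001000
  pos 5: 100011 XOR 100101 = 000110
  pos 8: 110000 XOR 100101 = 010101
  pos 9: 101010 XOR 100101 = 001111
Remainder (last 5 bits) = 11110. This is the CRC / FCS.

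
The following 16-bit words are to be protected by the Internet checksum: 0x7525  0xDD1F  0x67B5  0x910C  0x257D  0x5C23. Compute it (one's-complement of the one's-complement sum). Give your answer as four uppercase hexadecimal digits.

One's-complement addition (fold any carry out of bit 15 back into bit 0):
  0x7525 + 0xDD1F = 0x15244 → wrap carry → 0x5245
  0x5245 + 0x67B5 = 0x0B9FA
  0xB9FA + 0x910C = 0x14B06 → wrap carry → 0x4B07
  0x4B07 + 0x257D = 0x07084
  0x7084 + 0x5C23 = 0x0CCA7
One's-complement sum = 0xCCA7.
Checksum = ~0xCCA7 & 0xFFFF = 0x3358.

3358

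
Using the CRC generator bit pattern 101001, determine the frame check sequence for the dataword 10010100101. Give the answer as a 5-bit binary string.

01111

Append 5 zeros: 1001010010100000. Divide by 101001 (XOR where the leading bit is 1):
  pos 0: 100101 XOR 101001 = 001100
  pos 2: 110000 XOR 101001 = 011001
  pos 3: 110011 XOR 101001 = 011010
  pos 4: 110100 XOR 101001 = 011101
  pos 5: 111011 XOR 101001 = 010010
  pos 6: 100100 XOR 101001 = 001101
  pos 8: 110100 XOR 101001 = 011101
  pos 9: 111010 XOR 101001 = 010011
  pos 10: 100110 XOR 101001 = 001111
Remainder (last 5 bits) = 01111. This is the CRC / FCS.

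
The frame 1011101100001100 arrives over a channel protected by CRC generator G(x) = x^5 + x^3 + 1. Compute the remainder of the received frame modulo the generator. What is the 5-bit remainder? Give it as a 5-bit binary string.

01001

Modulo-2 division of 1011101100001100 by 101001:
  pos 0: 101110 XOR 101001 = 000111
  pos 3: 111110 XOR 101001 = 010111
  pos 4: 101110 XOR 101001 = 000111
  pos 7: 111001 XOR 101001 = 010000
  pos 8: 100001 XOR 101001 = 001000
  pos 10: 100000 XOR 101001 = 001001
Remainder = 01001 (nonzero — an error is detected).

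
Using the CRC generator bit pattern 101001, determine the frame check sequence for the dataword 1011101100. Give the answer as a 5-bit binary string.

10110

Append 5 zeros: 101110110000000. Divide by 101001 (XOR where the leading bit is 1):
  pos 0: 101110 XOR 101001 = 000111
  pos 3: 111110 XOR 101001 = 010111
  pos 4: 101110 XOR 101001 = 000111
  pos 7: 111000 XOR 101001 = 010001
  pos 8: 100010 XOR 101001 = 001011
Remainder (last 5 bits) = 10110. This is the CRC / FCS.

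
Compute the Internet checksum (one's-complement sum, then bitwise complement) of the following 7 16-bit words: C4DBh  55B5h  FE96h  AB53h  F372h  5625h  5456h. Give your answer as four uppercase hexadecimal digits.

One's-complement addition (fold any carry out of bit 15 back into bit 0):
  0xC4DB + 0x55B5 = 0x11A90 → wrap carry → 0x1A91
  0x1A91 + 0xFE96 = 0x11927 → wrap carry → 0x1928
  0x1928 + 0xAB53 = 0x0C47B
  0xC47B + 0xF372 = 0x1B7ED → wrap carry → 0xB7EE
  0xB7EE + 0x5625 = 0x10E13 → wrap carry → 0x0E14
  0x0E14 + 0x5456 = 0x0626A
One's-complement sum = 0x626A.
Checksum = ~0x626A & 0xFFFF = 0x9D95.

9D95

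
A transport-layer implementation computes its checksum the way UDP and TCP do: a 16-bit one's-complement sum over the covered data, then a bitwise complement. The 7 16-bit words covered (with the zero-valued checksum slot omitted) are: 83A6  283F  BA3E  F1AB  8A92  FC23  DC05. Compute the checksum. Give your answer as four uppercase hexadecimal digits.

One's-complement addition (fold any carry out of bit 15 back into bit 0):
  0x83A6 + 0x283F = 0x0ABE5
  0xABE5 + 0xBA3E = 0x16623 → wrap carry → 0x6624
  0x6624 + 0xF1AB = 0x157CF → wrap carry → 0x57D0
  0x57D0 + 0x8A92 = 0x0E262
  0xE262 + 0xFC23 = 0x1DE85 → wrap carry → 0xDE86
  0xDE86 + 0xDC05 = 0x1BA8B → wrap carry → 0xBA8C
One's-complement sum = 0xBA8C.
Checksum = ~0xBA8C & 0xFFFF = 0x4573.

4573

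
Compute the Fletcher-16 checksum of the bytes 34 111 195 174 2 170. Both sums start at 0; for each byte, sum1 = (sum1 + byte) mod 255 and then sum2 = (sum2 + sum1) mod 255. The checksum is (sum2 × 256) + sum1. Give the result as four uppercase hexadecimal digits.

C3B0

Running sums (mod 255):
  after byte 0 (34): sum1=34, sum2=34
  after byte 1 (111): sum1=145, sum2=179
  after byte 2 (195): sum1=85, sum2=9
  after byte 3 (174): sum1=4, sum2=13
  after byte 4 (2): sum1=6, sum2=19
  after byte 5 (170): sum1=176, sum2=195
Checksum = sum2·256 + sum1 = 195·256 + 176 = 50096 = 0xC3B0.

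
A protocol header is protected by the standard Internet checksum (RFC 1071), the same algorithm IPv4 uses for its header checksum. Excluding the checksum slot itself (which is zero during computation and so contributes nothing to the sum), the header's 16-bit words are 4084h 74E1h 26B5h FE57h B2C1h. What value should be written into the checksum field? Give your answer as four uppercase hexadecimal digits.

72CB

One's-complement addition (fold any carry out of bit 15 back into bit 0):
  0x4084 + 0x74E1 = 0x0B565
  0xB565 + 0x26B5 = 0x0DC1A
  0xDC1A + 0xFE57 = 0x1DA71 → wrap carry → 0xDA72
  0xDA72 + 0xB2C1 = 0x18D33 → wrap carry → 0x8D34
One's-complement sum = 0x8D34.
Checksum = ~0x8D34 & 0xFFFF = 0x72CB.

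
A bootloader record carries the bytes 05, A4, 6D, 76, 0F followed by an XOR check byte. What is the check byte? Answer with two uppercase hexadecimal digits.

XOR the bytes together:
  start with 0x05
  0x05 ⊕ 0xA4 = 0xA1
  0xA1 ⊕ 0x6D = 0xCC
  0xCC ⊕ 0x76 = 0xBA
  0xBA ⊕ 0x0F = 0xB5

B5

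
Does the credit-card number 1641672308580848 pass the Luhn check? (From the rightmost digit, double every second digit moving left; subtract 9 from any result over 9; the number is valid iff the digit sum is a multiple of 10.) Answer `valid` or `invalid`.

From the right, keep odd positions and double even positions (subtract 9 from any doubled value over 9):
  doubled (positions 2,4,...): 8 0 1 0 4 3 8 2 → sum 26
  kept (positions 1,3,...): 8 8 8 8 3 7 1 6 → sum 49
Total = 75.
75 mod 10 = 5, so the number is invalid.

invalid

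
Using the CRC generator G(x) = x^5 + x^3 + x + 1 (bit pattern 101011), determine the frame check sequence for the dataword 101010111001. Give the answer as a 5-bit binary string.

Append 5 zeros: 10101011100100000. Divide by 101011 (XOR where the leading bit is 1):
  pos 0: 101010 XOR 101011 = 000001
  pos 5: 111100 XOR 101011 = 010111
  pos 6: 101111 XOR 101011 = 000100
  pos 9: 100000 XOR 101011 = 001011
  pos 11: 101100 XOR 101011 = 000111
Remainder (last 5 bits) = 00111. This is the CRC / FCS.

00111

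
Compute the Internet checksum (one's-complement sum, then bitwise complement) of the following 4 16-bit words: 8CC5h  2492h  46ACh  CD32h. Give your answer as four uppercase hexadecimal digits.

One's-complement addition (fold any carry out of bit 15 back into bit 0):
  0x8CC5 + 0x2492 = 0x0B157
  0xB157 + 0x46AC = 0x0F803
  0xF803 + 0xCD32 = 0x1C535 → wrap carry → 0xC536
One's-complement sum = 0xC536.
Checksum = ~0xC536 & 0xFFFF = 0x3AC9.

3AC9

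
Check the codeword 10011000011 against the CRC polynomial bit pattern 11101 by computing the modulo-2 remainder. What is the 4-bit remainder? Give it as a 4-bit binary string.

Modulo-2 division of 10011000011 by 11101:
  pos 0: 10011 XOR 11101 = 01110
  pos 1: 11100 XOR 11101 = 00001
  pos 5: 10001 XOR 11101 = 01100
  pos 6: 11001 XOR 11101 = 00100
Remainder = 0100 (nonzero — an error is detected).

0100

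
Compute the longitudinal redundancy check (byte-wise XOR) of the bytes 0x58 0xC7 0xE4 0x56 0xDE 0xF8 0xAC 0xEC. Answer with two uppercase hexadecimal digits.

4B

XOR the bytes together:
  start with 0x58
  0x58 ⊕ 0xC7 = 0x9F
  0x9F ⊕ 0xE4 = 0x7B
  0x7B ⊕ 0x56 = 0x2D
  0x2D ⊕ 0xDE = 0xF3
  0xF3 ⊕ 0xF8 = 0x0B
  0x0B ⊕ 0xAC = 0xA7
  0xA7 ⊕ 0xEC = 0x4B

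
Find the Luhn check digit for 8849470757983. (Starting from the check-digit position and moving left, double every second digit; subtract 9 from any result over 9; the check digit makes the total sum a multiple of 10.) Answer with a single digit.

Partial digits right→left: 3 8 9 7 5 7 0 7 4 9 4 8 8
Double every second digit counting from the check-digit position (so the 1st, 3rd, 5th, ... of the partial from the right).
  doubled (with −9 where >9): 6 9 1 0 8 8 7 → sum 39
  kept as-is: 8 7 7 7 9 8 → sum 46
Total = 39 + 46 = 85.
Check digit = (10 − (85 mod 10)) mod 10 = 5.

5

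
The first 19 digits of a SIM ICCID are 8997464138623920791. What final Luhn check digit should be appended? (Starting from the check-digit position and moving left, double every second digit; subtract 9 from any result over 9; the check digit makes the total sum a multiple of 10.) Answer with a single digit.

Partial digits right→left: 1 9 7 0 2 9 3 2 6 8 3 1 4 6 4 7 9 9 8
Double every second digit counting from the check-digit position (so the 1st, 3rd, 5th, ... of the partial from the right).
  doubled (with −9 where >9): 2 5 4 6 3 6 8 8 9 7 → sum 58
  kept as-is: 9 0 9 2 8 1 6 7 9 → sum 51
Total = 58 + 51 = 109.
Check digit = (10 − (109 mod 10)) mod 10 = 1.

1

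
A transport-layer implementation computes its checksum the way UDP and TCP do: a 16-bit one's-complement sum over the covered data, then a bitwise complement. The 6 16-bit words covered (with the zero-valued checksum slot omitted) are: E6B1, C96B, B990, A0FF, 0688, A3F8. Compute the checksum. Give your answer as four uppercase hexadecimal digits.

One's-complement addition (fold any carry out of bit 15 back into bit 0):
  0xE6B1 + 0xC96B = 0x1B01C → wrap carry → 0xB01D
  0xB01D + 0xB990 = 0x169AD → wrap carry → 0x69AE
  0x69AE + 0xA0FF = 0x10AAD → wrap carry → 0x0AAE
  0x0AAE + 0x0688 = 0x01136
  0x1136 + 0xA3F8 = 0x0B52E
One's-complement sum = 0xB52E.
Checksum = ~0xB52E & 0xFFFF = 0x4AD1.

4AD1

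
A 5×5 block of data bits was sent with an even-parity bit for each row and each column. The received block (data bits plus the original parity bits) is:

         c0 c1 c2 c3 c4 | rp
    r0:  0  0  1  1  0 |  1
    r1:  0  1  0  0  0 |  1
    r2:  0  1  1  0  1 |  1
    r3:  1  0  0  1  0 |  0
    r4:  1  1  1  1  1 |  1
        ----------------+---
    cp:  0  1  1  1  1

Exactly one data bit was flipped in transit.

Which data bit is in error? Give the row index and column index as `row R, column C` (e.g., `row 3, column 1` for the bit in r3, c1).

Recompute each row's even parity and compare to rp:
  r0: data parity 0, sent rp 1 → mismatch
  r1: data parity 1, sent rp 1 → ok
  r2: data parity 1, sent rp 1 → ok
  r3: data parity 0, sent rp 0 → ok
  r4: data parity 1, sent rp 1 → ok
Recompute each column's even parity and compare to cp:
  c0: data parity 0, sent cp 0 → ok
  c1: data parity 1, sent cp 1 → ok
  c2: data parity 1, sent cp 1 → ok
  c3: data parity 1, sent cp 1 → ok
  c4: data parity 0, sent cp 1 → mismatch
Exactly one row (r0) and one column (c4) fail → the flipped bit is at their intersection.

row 0, column 4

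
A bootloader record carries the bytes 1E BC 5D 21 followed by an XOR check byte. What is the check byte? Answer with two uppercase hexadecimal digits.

XOR the bytes together:
  start with 0x1E
  0x1E ⊕ 0xBC = 0xA2
  0xA2 ⊕ 0x5D = 0xFF
  0xFF ⊕ 0x21 = 0xDE

DE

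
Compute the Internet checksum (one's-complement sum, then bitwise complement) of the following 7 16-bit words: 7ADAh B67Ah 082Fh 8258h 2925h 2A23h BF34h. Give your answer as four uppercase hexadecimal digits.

31A6

One's-complement addition (fold any carry out of bit 15 back into bit 0):
  0x7ADA + 0xB67A = 0x13154 → wrap carry → 0x3155
  0x3155 + 0x082F = 0x03984
  0x3984 + 0x8258 = 0x0BBDC
  0xBBDC + 0x2925 = 0x0E501
  0xE501 + 0x2A23 = 0x10F24 → wrap carry → 0x0F25
  0x0F25 + 0xBF34 = 0x0CE59
One's-complement sum = 0xCE59.
Checksum = ~0xCE59 & 0xFFFF = 0x31A6.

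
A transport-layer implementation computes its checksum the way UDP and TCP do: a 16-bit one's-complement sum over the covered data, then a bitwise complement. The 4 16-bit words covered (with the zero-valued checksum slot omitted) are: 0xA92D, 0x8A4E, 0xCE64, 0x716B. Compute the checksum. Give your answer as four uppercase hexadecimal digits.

One's-complement addition (fold any carry out of bit 15 back into bit 0):
  0xA92D + 0x8A4E = 0x1337B → wrap carry → 0x337C
  0x337C + 0xCE64 = 0x101E0 → wrap carry → 0x01E1
  0x01E1 + 0x716B = 0x0734C
One's-complement sum = 0x734C.
Checksum = ~0x734C & 0xFFFF = 0x8CB3.

8CB3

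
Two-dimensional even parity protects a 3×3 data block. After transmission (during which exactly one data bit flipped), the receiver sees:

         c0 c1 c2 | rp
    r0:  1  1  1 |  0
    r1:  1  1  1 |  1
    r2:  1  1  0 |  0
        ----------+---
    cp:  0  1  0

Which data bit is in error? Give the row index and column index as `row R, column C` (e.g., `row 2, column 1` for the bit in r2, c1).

Recompute each row's even parity and compare to rp:
  r0: data parity 1, sent rp 0 → mismatch
  r1: data parity 1, sent rp 1 → ok
  r2: data parity 0, sent rp 0 → ok
Recompute each column's even parity and compare to cp:
  c0: data parity 1, sent cp 0 → mismatch
  c1: data parity 1, sent cp 1 → ok
  c2: data parity 0, sent cp 0 → ok
Exactly one row (r0) and one column (c0) fail → the flipped bit is at their intersection.

row 0, column 0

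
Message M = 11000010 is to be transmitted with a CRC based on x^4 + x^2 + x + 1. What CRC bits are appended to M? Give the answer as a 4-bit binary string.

0001

Append 4 zeros: 110000100000. Divide by 10111 (XOR where the leading bit is 1):
  pos 0: 11000 XOR 10111 = 01111
  pos 1: 11110 XOR 10111 = 01001
  pos 2: 10011 XOR 10111 = 00100
  pos 4: 10000 XOR 10111 = 00111
  pos 6: 11100 XOR 10111 = 01011
  pos 7: 10110 XOR 10111 = 00001
Remainder (last 4 bits) = 0001. This is the CRC / FCS.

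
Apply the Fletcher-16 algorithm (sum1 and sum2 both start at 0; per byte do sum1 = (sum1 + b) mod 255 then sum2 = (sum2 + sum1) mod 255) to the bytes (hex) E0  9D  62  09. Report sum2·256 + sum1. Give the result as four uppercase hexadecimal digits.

2AE9

Running sums (mod 255):
  after byte 0 (E0): sum1=224, sum2=224
  after byte 1 (9D): sum1=126, sum2=95
  after byte 2 (62): sum1=224, sum2=64
  after byte 3 (09): sum1=233, sum2=42
Checksum = sum2·256 + sum1 = 42·256 + 233 = 10985 = 0x2AE9.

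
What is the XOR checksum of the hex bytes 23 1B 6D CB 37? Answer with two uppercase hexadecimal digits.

A9

XOR the bytes together:
  start with 0x23
  0x23 ⊕ 0x1B = 0x38
  0x38 ⊕ 0x6D = 0x55
  0x55 ⊕ 0xCB = 0x9E
  0x9E ⊕ 0x37 = 0xA9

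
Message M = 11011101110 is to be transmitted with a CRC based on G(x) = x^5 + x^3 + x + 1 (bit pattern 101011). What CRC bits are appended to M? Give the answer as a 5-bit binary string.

Append 5 zeros: 1101110111000000. Divide by 101011 (XOR where the leading bit is 1):
  pos 0: 110111 XOR 101011 = 011100
  pos 1: 111000 XOR 101011 = 010011
  pos 2: 100111 XOR 101011 = 001100
  pos 4: 110011 XOR 101011 = 011000
  pos 5: 110000 XOR 101011 = 011011
  pos 6: 110110 XOR 101011 = 011101
  pos 7: 111010 XOR 101011 = 010001
  pos 8: 100010 XOR 101011 = 001001
  pos 10: 100100 XOR 101011 = 001111
Remainder (last 5 bits) = 01111. This is the CRC / FCS.

01111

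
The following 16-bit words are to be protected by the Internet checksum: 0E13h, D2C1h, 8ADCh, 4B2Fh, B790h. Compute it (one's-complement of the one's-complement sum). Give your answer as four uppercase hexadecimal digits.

One's-complement addition (fold any carry out of bit 15 back into bit 0):
  0x0E13 + 0xD2C1 = 0x0E0D4
  0xE0D4 + 0x8ADC = 0x16BB0 → wrap carry → 0x6BB1
  0x6BB1 + 0x4B2F = 0x0B6E0
  0xB6E0 + 0xB790 = 0x16E70 → wrap carry → 0x6E71
One's-complement sum = 0x6E71.
Checksum = ~0x6E71 & 0xFFFF = 0x918E.

918E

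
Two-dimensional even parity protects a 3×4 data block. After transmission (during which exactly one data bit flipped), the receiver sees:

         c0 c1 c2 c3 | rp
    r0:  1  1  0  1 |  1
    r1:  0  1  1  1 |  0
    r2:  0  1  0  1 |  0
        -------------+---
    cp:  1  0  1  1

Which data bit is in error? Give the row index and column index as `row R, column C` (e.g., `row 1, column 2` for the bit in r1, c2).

Recompute each row's even parity and compare to rp:
  r0: data parity 1, sent rp 1 → ok
  r1: data parity 1, sent rp 0 → mismatch
  r2: data parity 0, sent rp 0 → ok
Recompute each column's even parity and compare to cp:
  c0: data parity 1, sent cp 1 → ok
  c1: data parity 1, sent cp 0 → mismatch
  c2: data parity 1, sent cp 1 → ok
  c3: data parity 1, sent cp 1 → ok
Exactly one row (r1) and one column (c1) fail → the flipped bit is at their intersection.

row 1, column 1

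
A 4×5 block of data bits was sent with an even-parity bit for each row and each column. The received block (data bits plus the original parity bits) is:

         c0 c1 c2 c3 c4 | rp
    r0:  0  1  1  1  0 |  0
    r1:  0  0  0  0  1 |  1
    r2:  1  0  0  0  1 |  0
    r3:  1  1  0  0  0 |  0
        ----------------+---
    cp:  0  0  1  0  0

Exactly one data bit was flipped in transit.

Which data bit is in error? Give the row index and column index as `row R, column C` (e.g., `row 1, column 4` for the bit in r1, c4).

Recompute each row's even parity and compare to rp:
  r0: data parity 1, sent rp 0 → mismatch
  r1: data parity 1, sent rp 1 → ok
  r2: data parity 0, sent rp 0 → ok
  r3: data parity 0, sent rp 0 → ok
Recompute each column's even parity and compare to cp:
  c0: data parity 0, sent cp 0 → ok
  c1: data parity 0, sent cp 0 → ok
  c2: data parity 1, sent cp 1 → ok
  c3: data parity 1, sent cp 0 → mismatch
  c4: data parity 0, sent cp 0 → ok
Exactly one row (r0) and one column (c3) fail → the flipped bit is at their intersection.

row 0, column 3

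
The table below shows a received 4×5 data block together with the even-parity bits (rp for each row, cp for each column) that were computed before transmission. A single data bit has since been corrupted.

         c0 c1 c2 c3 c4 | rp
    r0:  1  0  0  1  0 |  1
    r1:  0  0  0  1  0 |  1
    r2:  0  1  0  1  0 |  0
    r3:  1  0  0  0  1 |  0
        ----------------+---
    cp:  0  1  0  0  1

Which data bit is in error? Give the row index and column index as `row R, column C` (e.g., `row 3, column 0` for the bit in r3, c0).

Recompute each row's even parity and compare to rp:
  r0: data parity 0, sent rp 1 → mismatch
  r1: data parity 1, sent rp 1 → ok
  r2: data parity 0, sent rp 0 → ok
  r3: data parity 0, sent rp 0 → ok
Recompute each column's even parity and compare to cp:
  c0: data parity 0, sent cp 0 → ok
  c1: data parity 1, sent cp 1 → ok
  c2: data parity 0, sent cp 0 → ok
  c3: data parity 1, sent cp 0 → mismatch
  c4: data parity 1, sent cp 1 → ok
Exactly one row (r0) and one column (c3) fail → the flipped bit is at their intersection.

row 0, column 3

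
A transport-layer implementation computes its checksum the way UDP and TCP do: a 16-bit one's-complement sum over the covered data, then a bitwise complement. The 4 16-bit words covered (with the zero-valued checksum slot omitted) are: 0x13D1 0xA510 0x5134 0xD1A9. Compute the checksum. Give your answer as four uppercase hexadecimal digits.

2440

One's-complement addition (fold any carry out of bit 15 back into bit 0):
  0x13D1 + 0xA510 = 0x0B8E1
  0xB8E1 + 0x5134 = 0x10A15 → wrap carry → 0x0A16
  0x0A16 + 0xD1A9 = 0x0DBBF
One's-complement sum = 0xDBBF.
Checksum = ~0xDBBF & 0xFFFF = 0x2440.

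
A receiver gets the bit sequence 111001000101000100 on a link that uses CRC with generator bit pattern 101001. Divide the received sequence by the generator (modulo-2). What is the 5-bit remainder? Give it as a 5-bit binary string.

Modulo-2 division of 111001000101000100 by 101001:
  pos 0: 111001 XOR 101001 = 010000
  pos 1: 100000 XOR 101001 = 001001
  pos 3: 100100 XOR 101001 = 001101
  pos 5: 110110 XOR 101001 = 011111
  pos 6: 111111 XOR 101001 = 010110
  pos 7: 101100 XOR 101001 = 000101
  pos 10: 101001 XOR 101001 = 000000
Remainder = 00000 (zero — the frame passes the CRC check).

00000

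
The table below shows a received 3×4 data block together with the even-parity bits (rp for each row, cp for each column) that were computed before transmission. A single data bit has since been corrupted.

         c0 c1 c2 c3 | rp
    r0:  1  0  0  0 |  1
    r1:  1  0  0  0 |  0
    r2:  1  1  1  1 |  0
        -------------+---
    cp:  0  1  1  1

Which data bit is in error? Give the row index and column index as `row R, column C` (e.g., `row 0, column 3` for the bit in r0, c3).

Recompute each row's even parity and compare to rp:
  r0: data parity 1, sent rp 1 → ok
  r1: data parity 1, sent rp 0 → mismatch
  r2: data parity 0, sent rp 0 → ok
Recompute each column's even parity and compare to cp:
  c0: data parity 1, sent cp 0 → mismatch
  c1: data parity 1, sent cp 1 → ok
  c2: data parity 1, sent cp 1 → ok
  c3: data parity 1, sent cp 1 → ok
Exactly one row (r1) and one column (c0) fail → the flipped bit is at their intersection.

row 1, column 0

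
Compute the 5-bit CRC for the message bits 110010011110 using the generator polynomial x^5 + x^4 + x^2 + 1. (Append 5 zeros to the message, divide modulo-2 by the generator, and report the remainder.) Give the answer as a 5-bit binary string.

00100

Append 5 zeros: 11001001111000000. Divide by 110101 (XOR where the leading bit is 1):
  pos 0: 110010 XOR 110101 = 000111
  pos 3: 111011 XOR 110101 = 001110
  pos 5: 111011 XOR 110101 = 001110
  pos 7: 111000 XOR 110101 = 001101
  pos 9: 110100 XOR 110101 = 000001
Remainder (last 5 bits) = 00100. This is the CRC / FCS.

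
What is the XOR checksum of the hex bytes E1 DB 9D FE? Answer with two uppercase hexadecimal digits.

XOR the bytes together:
  start with 0xE1
  0xE1 ⊕ 0xDB = 0x3A
  0x3A ⊕ 0x9D = 0xA7
  0xA7 ⊕ 0xFE = 0x59

59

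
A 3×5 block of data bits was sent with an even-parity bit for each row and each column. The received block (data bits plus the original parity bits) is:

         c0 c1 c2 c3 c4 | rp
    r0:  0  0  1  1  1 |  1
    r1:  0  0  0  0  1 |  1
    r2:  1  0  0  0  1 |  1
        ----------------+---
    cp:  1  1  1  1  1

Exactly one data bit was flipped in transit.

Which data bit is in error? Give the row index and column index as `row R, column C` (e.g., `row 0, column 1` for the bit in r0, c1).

row 2, column 1

Recompute each row's even parity and compare to rp:
  r0: data parity 1, sent rp 1 → ok
  r1: data parity 1, sent rp 1 → ok
  r2: data parity 0, sent rp 1 → mismatch
Recompute each column's even parity and compare to cp:
  c0: data parity 1, sent cp 1 → ok
  c1: data parity 0, sent cp 1 → mismatch
  c2: data parity 1, sent cp 1 → ok
  c3: data parity 1, sent cp 1 → ok
  c4: data parity 1, sent cp 1 → ok
Exactly one row (r2) and one column (c1) fail → the flipped bit is at their intersection.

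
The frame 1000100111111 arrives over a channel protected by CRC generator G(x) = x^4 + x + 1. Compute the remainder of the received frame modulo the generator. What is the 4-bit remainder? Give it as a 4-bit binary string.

Modulo-2 division of 1000100111111 by 10011:
  pos 0: 10001 XOR 10011 = 00010
  pos 3: 10001 XOR 10011 = 00010
  pos 6: 10111 XOR 10011 = 00100
  pos 8: 10011 XOR 10011 = 00000
Remainder = 0000 (zero — the frame passes the CRC check).

0000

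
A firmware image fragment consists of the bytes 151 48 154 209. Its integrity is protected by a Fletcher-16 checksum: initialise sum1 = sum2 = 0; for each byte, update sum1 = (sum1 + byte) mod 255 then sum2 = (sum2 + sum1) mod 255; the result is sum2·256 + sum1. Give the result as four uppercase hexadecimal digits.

Running sums (mod 255):
  after byte 0 (151): sum1=151, sum2=151
  after byte 1 (48): sum1=199, sum2=95
  after byte 2 (154): sum1=98, sum2=193
  after byte 3 (209): sum1=52, sum2=245
Checksum = sum2·256 + sum1 = 245·256 + 52 = 62772 = 0xF534.

F534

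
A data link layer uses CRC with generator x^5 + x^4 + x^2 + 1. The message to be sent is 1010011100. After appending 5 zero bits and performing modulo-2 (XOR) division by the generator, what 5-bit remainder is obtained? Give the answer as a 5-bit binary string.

Append 5 zeros: 101001110000000. Divide by 110101 (XOR where the leading bit is 1):
  pos 0: 101001 XOR 110101 = 011100
  pos 1: 111001 XOR 110101 = 001100
  pos 3: 110010 XOR 110101 = 000111
  pos 6: 111000 XOR 110101 = 001101
  pos 8: 110100 XOR 110101 = 000001
Remainder (last 5 bits) = 00010. This is the CRC / FCS.

00010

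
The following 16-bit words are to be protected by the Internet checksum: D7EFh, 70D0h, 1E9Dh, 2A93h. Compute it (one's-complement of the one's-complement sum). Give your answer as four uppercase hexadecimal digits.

6E0F

One's-complement addition (fold any carry out of bit 15 back into bit 0):
  0xD7EF + 0x70D0 = 0x148BF → wrap carry → 0x48C0
  0x48C0 + 0x1E9D = 0x0675D
  0x675D + 0x2A93 = 0x091F0
One's-complement sum = 0x91F0.
Checksum = ~0x91F0 & 0xFFFF = 0x6E0F.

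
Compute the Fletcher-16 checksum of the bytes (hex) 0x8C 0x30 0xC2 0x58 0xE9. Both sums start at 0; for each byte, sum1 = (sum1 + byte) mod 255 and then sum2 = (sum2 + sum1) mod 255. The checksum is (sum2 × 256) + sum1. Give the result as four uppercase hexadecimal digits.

62C1

Running sums (mod 255):
  after byte 0 (0x8C): sum1=140, sum2=140
  after byte 1 (0x30): sum1=188, sum2=73
  after byte 2 (0xC2): sum1=127, sum2=200
  after byte 3 (0x58): sum1=215, sum2=160
  after byte 4 (0xE9): sum1=193, sum2=98
Checksum = sum2·256 + sum1 = 98·256 + 193 = 25281 = 0x62C1.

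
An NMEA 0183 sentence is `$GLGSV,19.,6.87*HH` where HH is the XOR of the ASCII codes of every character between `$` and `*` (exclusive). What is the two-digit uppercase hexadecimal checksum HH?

XOR the ASCII codes of the payload characters:
  'G' = 0x47 → acc = 0x47
  'L' = 0x4C → acc = 0x0B
  'G' = 0x47 → acc = 0x4C
  'S' = 0x53 → acc = 0x1F
  'V' = 0x56 → acc = 0x49
  ',' = 0x2C → acc = 0x65
  '1' = 0x31 → acc = 0x54
  '9' = 0x39 → acc = 0x6D
  '.' = 0x2E → acc = 0x43
  ',' = 0x2C → acc = 0x6F
  '6' = 0x36 → acc = 0x59
  '.' = 0x2E → acc = 0x77
  '8' = 0x38 → acc = 0x4F
  '7' = 0x37 → acc = 0x78
Checksum = 0x78.

78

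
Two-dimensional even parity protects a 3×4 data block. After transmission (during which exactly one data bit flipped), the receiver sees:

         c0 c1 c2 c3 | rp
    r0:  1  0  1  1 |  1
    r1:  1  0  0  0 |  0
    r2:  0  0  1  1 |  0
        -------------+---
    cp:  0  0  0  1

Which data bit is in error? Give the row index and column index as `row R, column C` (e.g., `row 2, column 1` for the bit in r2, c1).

row 1, column 3

Recompute each row's even parity and compare to rp:
  r0: data parity 1, sent rp 1 → ok
  r1: data parity 1, sent rp 0 → mismatch
  r2: data parity 0, sent rp 0 → ok
Recompute each column's even parity and compare to cp:
  c0: data parity 0, sent cp 0 → ok
  c1: data parity 0, sent cp 0 → ok
  c2: data parity 0, sent cp 0 → ok
  c3: data parity 0, sent cp 1 → mismatch
Exactly one row (r1) and one column (c3) fail → the flipped bit is at their intersection.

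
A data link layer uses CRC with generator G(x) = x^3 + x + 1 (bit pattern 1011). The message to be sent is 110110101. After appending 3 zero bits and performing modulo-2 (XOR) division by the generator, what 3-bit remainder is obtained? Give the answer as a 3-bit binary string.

010

Append 3 zeros: 110110101000. Divide by 1011 (XOR where the leading bit is 1):
  pos 0: 1101 XOR 1011 = 0110
  pos 1: 1101 XOR 1011 = 0110
  pos 2: 1100 XOR 1011 = 0111
  pos 3: 1111 XOR 1011 = 0100
  pos 4: 1000 XOR 1011 = 0011
  pos 6: 1110 XOR 1011 = 0101
  pos 7: 1010 XOR 1011 = 0001
Remainder (last 3 bits) = 010. This is the CRC / FCS.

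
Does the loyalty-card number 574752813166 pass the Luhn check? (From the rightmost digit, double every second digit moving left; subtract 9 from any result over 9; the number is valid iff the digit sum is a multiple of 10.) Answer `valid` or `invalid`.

valid

From the right, keep odd positions and double even positions (subtract 9 from any doubled value over 9):
  doubled (positions 2,4,...): 3 6 7 1 8 1 → sum 26
  kept (positions 1,3,...): 6 1 1 2 7 7 → sum 24
Total = 50.
50 mod 10 = 0, so the number is valid.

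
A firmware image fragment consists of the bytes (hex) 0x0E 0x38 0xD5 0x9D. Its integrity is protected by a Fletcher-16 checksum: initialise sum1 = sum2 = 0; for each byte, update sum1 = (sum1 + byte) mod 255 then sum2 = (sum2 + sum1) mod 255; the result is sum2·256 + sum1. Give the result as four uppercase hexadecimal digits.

Running sums (mod 255):
  after byte 0 (0x0E): sum1=14, sum2=14
  after byte 1 (0x38): sum1=70, sum2=84
  after byte 2 (0xD5): sum1=28, sum2=112
  after byte 3 (0x9D): sum1=185, sum2=42
Checksum = sum2·256 + sum1 = 42·256 + 185 = 10937 = 0x2AB9.

2AB9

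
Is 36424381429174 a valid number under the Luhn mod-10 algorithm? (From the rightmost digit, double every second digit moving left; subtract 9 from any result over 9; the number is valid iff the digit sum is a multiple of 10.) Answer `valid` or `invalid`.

From the right, keep odd positions and double even positions (subtract 9 from any doubled value over 9):
  doubled (positions 2,4,...): 5 9 8 7 8 8 6 → sum 51
  kept (positions 1,3,...): 4 1 2 1 3 2 6 → sum 19
Total = 70.
70 mod 10 = 0, so the number is valid.

valid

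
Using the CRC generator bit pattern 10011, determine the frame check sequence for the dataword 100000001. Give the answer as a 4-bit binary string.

1100

Append 4 zeros: 1000000010000. Divide by 10011 (XOR where the leading bit is 1):
  pos 0: 10000 XOR 10011 = 00011
  pos 3: 11000 XOR 10011 = 01011
  pos 4: 10111 XOR 10011 = 00100
  pos 6: 10000 XOR 10011 = 00011
Remainder (last 4 bits) = 1100. This is the CRC / FCS.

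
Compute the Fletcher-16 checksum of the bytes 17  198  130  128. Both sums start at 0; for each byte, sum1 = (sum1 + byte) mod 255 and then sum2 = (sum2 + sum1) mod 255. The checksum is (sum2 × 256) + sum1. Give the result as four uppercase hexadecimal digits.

1EDA

Running sums (mod 255):
  after byte 0 (17): sum1=17, sum2=17
  after byte 1 (198): sum1=215, sum2=232
  after byte 2 (130): sum1=90, sum2=67
  after byte 3 (128): sum1=218, sum2=30
Checksum = sum2·256 + sum1 = 30·256 + 218 = 7898 = 0x1EDA.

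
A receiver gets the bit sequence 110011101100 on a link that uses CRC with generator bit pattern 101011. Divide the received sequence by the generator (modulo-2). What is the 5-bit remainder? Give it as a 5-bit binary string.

Modulo-2 division of 110011101100 by 101011:
  pos 0: 110011 XOR 101011 = 011000
  pos 1: 110001 XOR 101011 = 011010
  pos 2: 110100 XOR 101011 = 011111
  pos 3: 111111 XOR 101011 = 010100
  pos 4: 101001 XOR 101011 = 000010
Remainder = 01000 (nonzero — an error is detected).

01000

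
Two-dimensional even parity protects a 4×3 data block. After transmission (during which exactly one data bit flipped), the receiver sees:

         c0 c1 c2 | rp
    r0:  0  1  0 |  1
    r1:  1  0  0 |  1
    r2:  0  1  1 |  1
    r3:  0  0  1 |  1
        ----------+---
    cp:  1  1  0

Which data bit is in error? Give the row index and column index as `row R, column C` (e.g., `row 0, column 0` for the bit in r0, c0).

row 2, column 1

Recompute each row's even parity and compare to rp:
  r0: data parity 1, sent rp 1 → ok
  r1: data parity 1, sent rp 1 → ok
  r2: data parity 0, sent rp 1 → mismatch
  r3: data parity 1, sent rp 1 → ok
Recompute each column's even parity and compare to cp:
  c0: data parity 1, sent cp 1 → ok
  c1: data parity 0, sent cp 1 → mismatch
  c2: data parity 0, sent cp 0 → ok
Exactly one row (r2) and one column (c1) fail → the flipped bit is at their intersection.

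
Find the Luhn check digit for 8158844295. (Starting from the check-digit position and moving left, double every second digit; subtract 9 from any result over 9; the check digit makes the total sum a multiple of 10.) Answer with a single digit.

4

Partial digits right→left: 5 9 2 4 4 8 8 5 1 8
Double every second digit counting from the check-digit position (so the 1st, 3rd, 5th, ... of the partial from the right).
  doubled (with −9 where >9): 1 4 8 7 2 → sum 22
  kept as-is: 9 4 8 5 8 → sum 34
Total = 22 + 34 = 56.
Check digit = (10 − (56 mod 10)) mod 10 = 4.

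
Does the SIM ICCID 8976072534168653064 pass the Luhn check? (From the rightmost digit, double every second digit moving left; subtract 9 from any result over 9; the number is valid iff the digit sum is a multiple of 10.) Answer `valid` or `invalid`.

invalid

From the right, keep odd positions and double even positions (subtract 9 from any doubled value over 9):
  doubled (positions 2,4,...): 3 6 3 3 8 1 5 3 9 → sum 41
  kept (positions 1,3,...): 4 0 5 8 1 3 2 0 7 8 → sum 38
Total = 79.
79 mod 10 = 9, so the number is invalid.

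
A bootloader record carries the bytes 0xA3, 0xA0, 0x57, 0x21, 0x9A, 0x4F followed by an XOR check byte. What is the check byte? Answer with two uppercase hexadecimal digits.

A0

XOR the bytes together:
  start with 0xA3
  0xA3 ⊕ 0xA0 = 0x03
  0x03 ⊕ 0x57 = 0x54
  0x54 ⊕ 0x21 = 0x75
  0x75 ⊕ 0x9A = 0xEF
  0xEF ⊕ 0x4F = 0xA0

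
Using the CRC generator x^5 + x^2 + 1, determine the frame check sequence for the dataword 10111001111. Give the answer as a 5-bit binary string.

Append 5 zeros: 1011100111100000. Divide by 100101 (XOR where the leading bit is 1):
  pos 0: 101110 XOR 100101 = 001011
  pos 2: 101101 XOR 100101 = 001000
  pos 4: 100011 XOR 100101 = 000110
  pos 7: 110100 XOR 100101 = 010001
  pos 8: 100010 XOR 100101 = 000111
Remainder (last 5 bits) = 11100. This is the CRC / FCS.

11100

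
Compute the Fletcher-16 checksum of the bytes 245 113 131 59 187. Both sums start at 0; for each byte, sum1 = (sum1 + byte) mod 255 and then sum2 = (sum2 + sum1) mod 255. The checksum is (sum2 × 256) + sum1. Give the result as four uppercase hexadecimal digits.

50E1

Running sums (mod 255):
  after byte 0 (245): sum1=245, sum2=245
  after byte 1 (113): sum1=103, sum2=93
  after byte 2 (131): sum1=234, sum2=72
  after byte 3 (59): sum1=38, sum2=110
  after byte 4 (187): sum1=225, sum2=80
Checksum = sum2·256 + sum1 = 80·256 + 225 = 20705 = 0x50E1.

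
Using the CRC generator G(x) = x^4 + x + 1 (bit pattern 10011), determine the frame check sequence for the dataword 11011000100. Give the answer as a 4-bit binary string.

0001

Append 4 zeros: 110110001000000. Divide by 10011 (XOR where the leading bit is 1):
  pos 0: 11011 XOR 10011 = 01000
  pos 1: 10000 XOR 10011 = 00011
  pos 4: 11001 XOR 10011 = 01010
  pos 5: 10100 XOR 10011 = 00111
  pos 7: 11100 XOR 10011 = 01111
  pos 8: 11110 XOR 10011 = 01101
  pos 9: 11010 XOR 10011 = 01001
  pos 10: 10010 XOR 10011 = 00001
Remainder (last 4 bits) = 0001. This is the CRC / FCS.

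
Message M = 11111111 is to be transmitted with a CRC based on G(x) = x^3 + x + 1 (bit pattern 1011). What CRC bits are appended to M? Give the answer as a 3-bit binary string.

011

Append 3 zeros: 11111111000. Divide by 1011 (XOR where the leading bit is 1):
  pos 0: 1111 XOR 1011 = 0100
  pos 1: 1001 XOR 1011 = 0010
  pos 3: 1011 XOR 1011 = 0000
  pos 7: 1000 XOR 1011 = 0011
Remainder (last 3 bits) = 011. This is the CRC / FCS.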